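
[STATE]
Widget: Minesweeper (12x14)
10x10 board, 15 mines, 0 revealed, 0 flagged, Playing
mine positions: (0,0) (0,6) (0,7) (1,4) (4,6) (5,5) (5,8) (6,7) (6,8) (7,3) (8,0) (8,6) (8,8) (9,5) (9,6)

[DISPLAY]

■■■■■■■■■■  
■■■■■■■■■■  
■■■■■■■■■■  
■■■■■■■■■■  
■■■■■■■■■■  
■■■■■■■■■■  
■■■■■■■■■■  
■■■■■■■■■■  
■■■■■■■■■■  
■■■■■■■■■■  
            
            
            
            


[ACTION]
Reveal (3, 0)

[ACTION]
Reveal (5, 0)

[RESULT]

■1 1■■■■■■  
11 1■■■■■■  
   111■■■■  
     1■■■■  
    12■■■■  
    1■■■■■  
  112■■■■■  
111■■■■■■■  
■■■■■■■■■■  
■■■■■■■■■■  
            
            
            
            


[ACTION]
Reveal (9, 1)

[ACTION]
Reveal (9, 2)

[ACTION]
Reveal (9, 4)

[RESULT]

■1 1■■■■■■  
11 1■■■■■■  
   111■■■■  
     1■■■■  
    12■■■■  
    1■■■■■  
  112■■■■■  
111■■■■■■■  
■1112■■■■■  
■1  1■■■■■  
            
            
            
            


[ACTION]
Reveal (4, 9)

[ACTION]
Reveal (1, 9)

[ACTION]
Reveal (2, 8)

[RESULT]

■1 1■■■■1   
11 1■2221   
   111      
     111    
    12■211  
    1■■■■■  
  112■■■■■  
111■■■■■■■  
■1112■■■■■  
■1  1■■■■■  
            
            
            
            


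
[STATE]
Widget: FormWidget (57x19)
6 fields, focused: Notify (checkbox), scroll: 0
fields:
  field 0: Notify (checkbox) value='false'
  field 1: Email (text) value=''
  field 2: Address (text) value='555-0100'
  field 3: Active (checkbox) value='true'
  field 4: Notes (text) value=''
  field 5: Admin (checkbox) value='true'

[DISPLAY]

> Notify:     [ ]                                        
  Email:      [                                         ]
  Address:    [555-0100                                 ]
  Active:     [x]                                        
  Notes:      [                                         ]
  Admin:      [x]                                        
                                                         
                                                         
                                                         
                                                         
                                                         
                                                         
                                                         
                                                         
                                                         
                                                         
                                                         
                                                         
                                                         


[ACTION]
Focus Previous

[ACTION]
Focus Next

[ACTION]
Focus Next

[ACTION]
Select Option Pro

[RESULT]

  Notify:     [ ]                                        
> Email:      [                                         ]
  Address:    [555-0100                                 ]
  Active:     [x]                                        
  Notes:      [                                         ]
  Admin:      [x]                                        
                                                         
                                                         
                                                         
                                                         
                                                         
                                                         
                                                         
                                                         
                                                         
                                                         
                                                         
                                                         
                                                         


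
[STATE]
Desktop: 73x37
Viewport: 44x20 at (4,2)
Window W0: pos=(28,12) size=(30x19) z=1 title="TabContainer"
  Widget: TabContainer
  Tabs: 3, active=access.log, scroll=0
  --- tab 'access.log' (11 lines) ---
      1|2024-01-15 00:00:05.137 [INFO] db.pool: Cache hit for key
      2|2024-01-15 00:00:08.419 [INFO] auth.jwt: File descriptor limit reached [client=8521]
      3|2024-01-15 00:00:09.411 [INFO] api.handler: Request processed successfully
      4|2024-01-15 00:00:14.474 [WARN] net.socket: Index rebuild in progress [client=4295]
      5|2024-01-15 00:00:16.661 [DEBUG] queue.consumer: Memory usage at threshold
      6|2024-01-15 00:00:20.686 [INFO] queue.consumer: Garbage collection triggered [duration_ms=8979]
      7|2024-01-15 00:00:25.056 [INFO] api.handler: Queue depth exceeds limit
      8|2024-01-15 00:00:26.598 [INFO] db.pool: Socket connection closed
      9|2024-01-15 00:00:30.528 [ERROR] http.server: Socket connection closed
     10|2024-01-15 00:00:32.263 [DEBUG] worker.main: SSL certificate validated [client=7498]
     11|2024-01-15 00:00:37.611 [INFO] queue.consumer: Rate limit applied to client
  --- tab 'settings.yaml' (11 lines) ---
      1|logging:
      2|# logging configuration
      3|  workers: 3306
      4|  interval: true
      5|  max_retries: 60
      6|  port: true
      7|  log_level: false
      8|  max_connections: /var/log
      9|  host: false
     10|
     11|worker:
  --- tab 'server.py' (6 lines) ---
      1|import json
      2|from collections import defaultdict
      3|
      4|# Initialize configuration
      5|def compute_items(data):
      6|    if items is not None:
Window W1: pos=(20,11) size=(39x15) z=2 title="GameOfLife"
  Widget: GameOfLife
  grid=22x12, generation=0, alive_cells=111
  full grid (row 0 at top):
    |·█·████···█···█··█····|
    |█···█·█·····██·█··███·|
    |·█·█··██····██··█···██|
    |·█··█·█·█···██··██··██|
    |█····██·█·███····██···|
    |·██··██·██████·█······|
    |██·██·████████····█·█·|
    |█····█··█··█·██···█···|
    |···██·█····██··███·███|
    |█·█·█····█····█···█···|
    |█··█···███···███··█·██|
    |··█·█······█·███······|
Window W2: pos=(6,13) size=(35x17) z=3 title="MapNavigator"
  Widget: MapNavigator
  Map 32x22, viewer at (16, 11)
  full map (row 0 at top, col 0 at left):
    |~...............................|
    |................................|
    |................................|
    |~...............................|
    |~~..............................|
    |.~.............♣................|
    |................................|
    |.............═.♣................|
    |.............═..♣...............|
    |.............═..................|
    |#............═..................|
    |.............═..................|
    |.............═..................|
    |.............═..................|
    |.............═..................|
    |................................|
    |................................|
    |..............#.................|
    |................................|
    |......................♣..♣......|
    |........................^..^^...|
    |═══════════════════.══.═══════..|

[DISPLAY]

                                            
                                            
                                            
                                            
                                            
                                            
                                            
                                            
                                            
                ┏━━━━━━━━━━━━━━━━━━━━━━━━━━━
                ┃ GameOfLife                
  ┏━━━━━━━━━━━━━━━━━━━━━━━━━━━━━━━━━┓───────
  ┃ MapNavigator                    ┃       
  ┠─────────────────────────────────┨█·     
  ┃.~.............♣................ ┃██     
  ┃................................ ┃██     
  ┃.............═.♣................ ┃··     
  ┃.............═..♣............... ┃··     
  ┃.............═.................. ┃█·     
  ┃#............═.................. ┃··     


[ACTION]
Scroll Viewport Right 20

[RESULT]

                                            
                                            
                                            
                                            
                                            
                                            
                                            
                                            
                                            
━━━━━━━━━━━━━━━━━━━━━━━━━━━━━━━━━━┓         
meOfLife                          ┃         
━━━━━━━━━━━━━━━━┓─────────────────┨         
                ┃                 ┃         
────────────────┨█·               ┃         
............... ┃██               ┃         
............... ┃██               ┃         
............... ┃··               ┃         
............... ┃··               ┃         
............... ┃█·               ┃         
............... ┃··               ┃         


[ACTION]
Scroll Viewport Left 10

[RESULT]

                                            
                                            
                                            
                                            
                                            
                                            
                                            
                                            
                                            
      ┏━━━━━━━━━━━━━━━━━━━━━━━━━━━━━━━━━━━━━
      ┃ GameOfLife                          
━━━━━━━━━━━━━━━━━━━━━━━━━━┓─────────────────
igator                    ┃                 
──────────────────────────┨█·               
........♣................ ┃██               
......................... ┃██               
......═.♣................ ┃··               
......═..♣............... ┃··               
......═.................. ┃█·               
......═.................. ┃··               


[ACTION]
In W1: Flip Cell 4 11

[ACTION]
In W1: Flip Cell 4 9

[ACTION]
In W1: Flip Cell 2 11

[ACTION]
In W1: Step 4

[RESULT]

                                            
                                            
                                            
                                            
                                            
                                            
                                            
                                            
                                            
      ┏━━━━━━━━━━━━━━━━━━━━━━━━━━━━━━━━━━━━━
      ┃ GameOfLife                          
━━━━━━━━━━━━━━━━━━━━━━━━━━┓─────────────────
igator                    ┃                 
──────────────────────────┨··               
........♣................ ┃··               
......................... ┃··               
......═.♣................ ┃··               
......═..♣............... ┃█·               
......═.................. ┃█·               
......═.................. ┃█·               


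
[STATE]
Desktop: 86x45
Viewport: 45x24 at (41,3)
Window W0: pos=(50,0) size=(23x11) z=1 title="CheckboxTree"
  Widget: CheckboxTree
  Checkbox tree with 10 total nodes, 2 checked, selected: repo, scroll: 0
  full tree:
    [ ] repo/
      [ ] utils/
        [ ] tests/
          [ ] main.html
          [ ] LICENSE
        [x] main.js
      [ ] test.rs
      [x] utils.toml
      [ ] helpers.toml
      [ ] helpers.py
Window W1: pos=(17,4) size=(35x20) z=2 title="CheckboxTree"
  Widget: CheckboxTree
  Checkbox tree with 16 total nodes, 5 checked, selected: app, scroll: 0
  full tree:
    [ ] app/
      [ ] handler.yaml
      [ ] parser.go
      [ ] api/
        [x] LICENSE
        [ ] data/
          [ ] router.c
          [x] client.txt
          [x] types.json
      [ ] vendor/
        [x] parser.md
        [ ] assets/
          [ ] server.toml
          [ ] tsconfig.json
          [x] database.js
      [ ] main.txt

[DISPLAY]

         ┃>[-] repo/           ┃             
━━━━━━━━━━┓  [-] utils/        ┃             
          ┃    [ ] tests/      ┃             
──────────┨      [ ] main.html ┃             
          ┃      [ ] LICENSE   ┃             
          ┃    [x] main.js     ┃             
          ┃  [ ] test.rs       ┃             
          ┃━━━━━━━━━━━━━━━━━━━━┛             
          ┃                                  
          ┃                                  
          ┃                                  
          ┃                                  
          ┃                                  
          ┃                                  
          ┃                                  
          ┃                                  
          ┃                                  
n         ┃                                  
          ┃                                  
          ┃                                  
━━━━━━━━━━┛                                  
                                             
                                             
                                             


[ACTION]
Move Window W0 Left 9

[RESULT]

┃>[-] repo/           ┃                      
━━━━━━━━━━┓ls/        ┃                      
          ┃ests/      ┃                      
──────────┨ main.html ┃                      
          ┃ LICENSE   ┃                      
          ┃ain.js     ┃                      
          ┃t.rs       ┃                      
          ┃━━━━━━━━━━━┛                      
          ┃                                  
          ┃                                  
          ┃                                  
          ┃                                  
          ┃                                  
          ┃                                  
          ┃                                  
          ┃                                  
          ┃                                  
n         ┃                                  
          ┃                                  
          ┃                                  
━━━━━━━━━━┛                                  
                                             
                                             
                                             


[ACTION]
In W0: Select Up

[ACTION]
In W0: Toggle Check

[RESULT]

┃>[x] repo/           ┃                      
━━━━━━━━━━┓ls/        ┃                      
          ┃ests/      ┃                      
──────────┨ main.html ┃                      
          ┃ LICENSE   ┃                      
          ┃ain.js     ┃                      
          ┃t.rs       ┃                      
          ┃━━━━━━━━━━━┛                      
          ┃                                  
          ┃                                  
          ┃                                  
          ┃                                  
          ┃                                  
          ┃                                  
          ┃                                  
          ┃                                  
          ┃                                  
n         ┃                                  
          ┃                                  
          ┃                                  
━━━━━━━━━━┛                                  
                                             
                                             
                                             


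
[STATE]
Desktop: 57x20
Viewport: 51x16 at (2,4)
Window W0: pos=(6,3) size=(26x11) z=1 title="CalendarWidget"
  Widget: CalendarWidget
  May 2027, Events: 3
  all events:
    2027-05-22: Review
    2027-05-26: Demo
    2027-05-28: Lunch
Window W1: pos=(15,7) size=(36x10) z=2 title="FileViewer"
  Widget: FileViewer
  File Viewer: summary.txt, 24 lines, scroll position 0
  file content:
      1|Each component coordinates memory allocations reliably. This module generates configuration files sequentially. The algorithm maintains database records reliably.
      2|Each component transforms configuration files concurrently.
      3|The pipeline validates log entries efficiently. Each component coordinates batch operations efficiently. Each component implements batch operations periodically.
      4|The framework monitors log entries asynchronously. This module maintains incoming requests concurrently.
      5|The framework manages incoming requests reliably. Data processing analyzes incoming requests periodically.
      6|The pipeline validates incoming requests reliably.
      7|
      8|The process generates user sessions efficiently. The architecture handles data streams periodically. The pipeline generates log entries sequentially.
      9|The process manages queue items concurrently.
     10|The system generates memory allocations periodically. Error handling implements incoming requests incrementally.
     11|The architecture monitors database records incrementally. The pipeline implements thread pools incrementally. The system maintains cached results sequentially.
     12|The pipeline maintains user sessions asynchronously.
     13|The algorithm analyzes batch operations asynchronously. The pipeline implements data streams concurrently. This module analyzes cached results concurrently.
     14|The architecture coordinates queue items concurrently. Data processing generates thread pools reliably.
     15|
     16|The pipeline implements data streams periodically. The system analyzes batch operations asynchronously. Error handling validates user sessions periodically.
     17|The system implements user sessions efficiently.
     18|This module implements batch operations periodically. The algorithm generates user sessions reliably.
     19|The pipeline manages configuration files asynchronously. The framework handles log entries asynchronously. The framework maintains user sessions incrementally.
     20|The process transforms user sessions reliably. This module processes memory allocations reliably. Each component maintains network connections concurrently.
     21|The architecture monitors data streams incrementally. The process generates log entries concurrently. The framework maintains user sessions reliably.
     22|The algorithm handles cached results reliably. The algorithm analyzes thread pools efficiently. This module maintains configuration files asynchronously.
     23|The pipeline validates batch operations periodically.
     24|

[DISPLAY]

    ┃ CalendarWidget         ┃                     
    ┠────────────────────────┨                     
    ┃        May 2027        ┃                     
    ┃Mo Tu We┏━━━━━━━━━━━━━━━━━━━━━━━━━━━━━━━━━━┓  
    ┃        ┃ FileViewer                       ┃  
    ┃ 3  4  5┠──────────────────────────────────┨  
    ┃10 11 12┃Each component coordinates memory▲┃  
    ┃17 18 19┃Each component transforms configu█┃  
    ┃24 25 26┃The pipeline validates log entrie░┃  
    ┗━━━━━━━━┃The framework monitors log entrie░┃  
             ┃The framework manages incoming re░┃  
             ┃The pipeline validates incoming r▼┃  
             ┗━━━━━━━━━━━━━━━━━━━━━━━━━━━━━━━━━━┛  
                                                   
                                                   
                                                   


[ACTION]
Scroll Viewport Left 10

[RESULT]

      ┃ CalendarWidget         ┃                   
      ┠────────────────────────┨                   
      ┃        May 2027        ┃                   
      ┃Mo Tu We┏━━━━━━━━━━━━━━━━━━━━━━━━━━━━━━━━━━┓
      ┃        ┃ FileViewer                       ┃
      ┃ 3  4  5┠──────────────────────────────────┨
      ┃10 11 12┃Each component coordinates memory▲┃
      ┃17 18 19┃Each component transforms configu█┃
      ┃24 25 26┃The pipeline validates log entrie░┃
      ┗━━━━━━━━┃The framework monitors log entrie░┃
               ┃The framework manages incoming re░┃
               ┃The pipeline validates incoming r▼┃
               ┗━━━━━━━━━━━━━━━━━━━━━━━━━━━━━━━━━━┛
                                                   
                                                   
                                                   


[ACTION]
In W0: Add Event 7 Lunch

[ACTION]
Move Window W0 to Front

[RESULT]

      ┃ CalendarWidget         ┃                   
      ┠────────────────────────┨                   
      ┃        May 2027        ┃                   
      ┃Mo Tu We Th Fr Sa Su    ┃━━━━━━━━━━━━━━━━━━┓
      ┃                1  2    ┃                  ┃
      ┃ 3  4  5  6  7*  8  9   ┃──────────────────┨
      ┃10 11 12 13 14 15 16    ┃oordinates memory▲┃
      ┃17 18 19 20 21 22* 23   ┃ransforms configu█┃
      ┃24 25 26* 27 28* 29 30  ┃idates log entrie░┃
      ┗━━━━━━━━━━━━━━━━━━━━━━━━┛nitors log entrie░┃
               ┃The framework manages incoming re░┃
               ┃The pipeline validates incoming r▼┃
               ┗━━━━━━━━━━━━━━━━━━━━━━━━━━━━━━━━━━┛
                                                   
                                                   
                                                   


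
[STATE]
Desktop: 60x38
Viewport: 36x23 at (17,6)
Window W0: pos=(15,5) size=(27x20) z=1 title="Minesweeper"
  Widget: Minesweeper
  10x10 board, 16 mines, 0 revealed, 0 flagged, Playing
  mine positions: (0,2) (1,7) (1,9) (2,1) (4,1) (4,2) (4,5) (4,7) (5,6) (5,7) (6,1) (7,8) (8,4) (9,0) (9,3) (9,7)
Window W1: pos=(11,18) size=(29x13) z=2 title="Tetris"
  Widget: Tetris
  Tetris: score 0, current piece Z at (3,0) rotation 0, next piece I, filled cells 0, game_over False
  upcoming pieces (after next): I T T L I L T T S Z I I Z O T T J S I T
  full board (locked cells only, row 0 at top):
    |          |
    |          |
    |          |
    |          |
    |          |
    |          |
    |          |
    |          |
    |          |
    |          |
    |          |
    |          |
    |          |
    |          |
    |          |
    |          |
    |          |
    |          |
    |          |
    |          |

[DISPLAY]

Minesweeper             ┃           
────────────────────────┨           
■■■■■■■■■               ┃           
■■■■■■■■■               ┃           
■■■■■■■■■               ┃           
■■■■■■■■■               ┃           
■■■■■■■■■               ┃           
■■■■■■■■■               ┃           
■■■■■■■■■               ┃           
■■■■■■■■■               ┃           
■■■■■■■■■               ┃           
■■■■■■■■■               ┃           
━━━━━━━━━━━━━━━━━━━━━━┓ ┃           
is                    ┃ ┃           
──────────────────────┨ ┃           
     │Next:           ┃ ┃           
     │████            ┃ ┃           
     │                ┃ ┃           
     │                ┃━┛           
     │                ┃             
     │                ┃             
     │Score:          ┃             
     │0               ┃             


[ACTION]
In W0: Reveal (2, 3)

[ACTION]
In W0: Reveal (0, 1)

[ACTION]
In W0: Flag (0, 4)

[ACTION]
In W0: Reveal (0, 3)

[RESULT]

Minesweeper             ┃           
────────────────────────┨           
1■1  1■■■               ┃           
■21  1■■■               ┃           
■1   1■■■               ┃           
■31112■■■               ┃           
■■■■■■■■■               ┃           
■■■■■■■■■               ┃           
■■■■■■■■■               ┃           
■■■■■■■■■               ┃           
■■■■■■■■■               ┃           
■■■■■■■■■               ┃           
━━━━━━━━━━━━━━━━━━━━━━┓ ┃           
is                    ┃ ┃           
──────────────────────┨ ┃           
     │Next:           ┃ ┃           
     │████            ┃ ┃           
     │                ┃ ┃           
     │                ┃━┛           
     │                ┃             
     │                ┃             
     │Score:          ┃             
     │0               ┃             


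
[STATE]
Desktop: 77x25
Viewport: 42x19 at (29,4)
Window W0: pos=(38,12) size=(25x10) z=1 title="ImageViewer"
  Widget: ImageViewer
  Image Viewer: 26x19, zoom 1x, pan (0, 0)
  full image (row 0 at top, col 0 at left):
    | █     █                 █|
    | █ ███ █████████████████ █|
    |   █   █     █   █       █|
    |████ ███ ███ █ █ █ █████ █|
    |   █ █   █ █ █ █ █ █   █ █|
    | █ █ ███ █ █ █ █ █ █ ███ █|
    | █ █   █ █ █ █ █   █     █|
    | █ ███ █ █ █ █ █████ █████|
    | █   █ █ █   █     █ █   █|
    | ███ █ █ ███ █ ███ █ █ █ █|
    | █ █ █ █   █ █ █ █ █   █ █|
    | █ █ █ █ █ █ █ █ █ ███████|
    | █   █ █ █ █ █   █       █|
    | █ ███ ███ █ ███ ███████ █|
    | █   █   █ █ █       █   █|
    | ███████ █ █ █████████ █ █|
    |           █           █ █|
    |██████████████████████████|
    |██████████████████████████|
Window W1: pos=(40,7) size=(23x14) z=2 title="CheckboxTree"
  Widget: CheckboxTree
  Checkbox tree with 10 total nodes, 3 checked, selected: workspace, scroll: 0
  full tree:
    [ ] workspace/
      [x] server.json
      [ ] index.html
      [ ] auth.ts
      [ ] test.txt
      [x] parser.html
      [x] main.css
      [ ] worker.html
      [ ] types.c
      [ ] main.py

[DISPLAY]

                                          
                                          
                                          
           ┏━━━━━━━━━━━━━━━━━━━━━┓        
           ┃ CheckboxTree        ┃        
           ┠─────────────────────┨        
           ┃>[-] workspace/      ┃        
           ┃   [x] server.json   ┃        
         ┏━┃   [ ] index.html    ┃        
         ┃ ┃   [ ] auth.ts       ┃        
         ┠─┃   [ ] test.txt      ┃        
         ┃ ┃   [x] parser.html   ┃        
         ┃ ┃   [x] main.css      ┃        
         ┃ ┃   [ ] worker.html   ┃        
         ┃█┃   [ ] types.c       ┃        
         ┃ ┃   [ ] main.py       ┃        
         ┃ ┗━━━━━━━━━━━━━━━━━━━━━┛        
         ┗━━━━━━━━━━━━━━━━━━━━━━━┛        
                                          


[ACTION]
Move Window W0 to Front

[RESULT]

                                          
                                          
                                          
           ┏━━━━━━━━━━━━━━━━━━━━━┓        
           ┃ CheckboxTree        ┃        
           ┠─────────────────────┨        
           ┃>[-] workspace/      ┃        
           ┃   [x] server.json   ┃        
         ┏━━━━━━━━━━━━━━━━━━━━━━━┓        
         ┃ ImageViewer           ┃        
         ┠───────────────────────┨        
         ┃ █     █               ┃        
         ┃ █ ███ ████████████████┃        
         ┃   █   █     █   █     ┃        
         ┃████ ███ ███ █ █ █ ████┃        
         ┃   █ █   █ █ █ █ █ █   ┃        
         ┃ █ █ ███ █ █ █ █ █ █ ██┃        
         ┗━━━━━━━━━━━━━━━━━━━━━━━┛        
                                          


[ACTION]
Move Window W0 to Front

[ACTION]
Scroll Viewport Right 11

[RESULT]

                                          
                                          
                                          
     ┏━━━━━━━━━━━━━━━━━━━━━┓              
     ┃ CheckboxTree        ┃              
     ┠─────────────────────┨              
     ┃>[-] workspace/      ┃              
     ┃   [x] server.json   ┃              
   ┏━━━━━━━━━━━━━━━━━━━━━━━┓              
   ┃ ImageViewer           ┃              
   ┠───────────────────────┨              
   ┃ █     █               ┃              
   ┃ █ ███ ████████████████┃              
   ┃   █   █     █   █     ┃              
   ┃████ ███ ███ █ █ █ ████┃              
   ┃   █ █   █ █ █ █ █ █   ┃              
   ┃ █ █ ███ █ █ █ █ █ █ ██┃              
   ┗━━━━━━━━━━━━━━━━━━━━━━━┛              
                                          


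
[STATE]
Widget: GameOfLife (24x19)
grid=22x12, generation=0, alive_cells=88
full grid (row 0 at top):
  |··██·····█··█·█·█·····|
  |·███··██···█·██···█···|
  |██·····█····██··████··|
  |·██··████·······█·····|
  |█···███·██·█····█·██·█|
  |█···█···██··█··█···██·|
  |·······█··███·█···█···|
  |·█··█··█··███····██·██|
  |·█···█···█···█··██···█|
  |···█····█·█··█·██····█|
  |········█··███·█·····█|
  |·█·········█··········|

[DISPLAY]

Gen: 0                  
··██·····█··█·█·█·····  
·███··██···█·██···█···  
██·····█····██··████··  
·██··████·······█·····  
█···███·██·█····█·██·█  
█···█···██··█··█···██·  
·······█··███·█···█···  
·█··█··█··███····██·██  
·█···█···█···█··██···█  
···█····█·█··█·██····█  
········█··███·█·····█  
·█·········█··········  
                        
                        
                        
                        
                        
                        


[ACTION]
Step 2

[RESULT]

Gen: 2                  
··█····█·····███······  
██·█··██···█····█·██··  
·███·████··██·····█·█·  
·██··█·····██·······█·  
····█······███····███·  
···███········██····█·  
·····████············█  
·········█····███····█  
············██·█··█···  
········█··█·█···█··██  
·········█·····██·····  
···········██·········  
                        
                        
                        
                        
                        
                        


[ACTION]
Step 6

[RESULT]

Gen: 8                  
·█··███··█····█·······  
·█··███···█··█·█······  
·█···█····█··█·█··█···  
······██··█·······█·█·  
···███··██········██··  
···███····█···········  
·················██···  
·········███·····█····  
··········█········█··  
·················█·█··  
·················██···  
······················  
                        
                        
                        
                        
                        
                        


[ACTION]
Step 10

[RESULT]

Gen: 18                 
······················  
·█····················  
████··················  
█···██··········█·····  
··█···█·····██████····  
···██·█····█·███··█···  
·····█·····█··█··██···  
·················██···  
······················  
·················█····  
········██·█··········  
········████··········  
                        
                        
                        
                        
                        
                        


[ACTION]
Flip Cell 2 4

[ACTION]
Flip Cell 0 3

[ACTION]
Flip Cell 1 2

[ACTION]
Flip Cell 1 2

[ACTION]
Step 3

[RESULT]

Gen: 21                 
·█····················  
█·██··················  
█·██·█················  
·██·········██··█·█···  
··███·██····██········  
··█···█····█·······█··  
···█·█······█······█··  
····█·······█····█·█··  
··············█···█···  
······················  
······················  
······················  
                        
                        
                        
                        
                        
                        


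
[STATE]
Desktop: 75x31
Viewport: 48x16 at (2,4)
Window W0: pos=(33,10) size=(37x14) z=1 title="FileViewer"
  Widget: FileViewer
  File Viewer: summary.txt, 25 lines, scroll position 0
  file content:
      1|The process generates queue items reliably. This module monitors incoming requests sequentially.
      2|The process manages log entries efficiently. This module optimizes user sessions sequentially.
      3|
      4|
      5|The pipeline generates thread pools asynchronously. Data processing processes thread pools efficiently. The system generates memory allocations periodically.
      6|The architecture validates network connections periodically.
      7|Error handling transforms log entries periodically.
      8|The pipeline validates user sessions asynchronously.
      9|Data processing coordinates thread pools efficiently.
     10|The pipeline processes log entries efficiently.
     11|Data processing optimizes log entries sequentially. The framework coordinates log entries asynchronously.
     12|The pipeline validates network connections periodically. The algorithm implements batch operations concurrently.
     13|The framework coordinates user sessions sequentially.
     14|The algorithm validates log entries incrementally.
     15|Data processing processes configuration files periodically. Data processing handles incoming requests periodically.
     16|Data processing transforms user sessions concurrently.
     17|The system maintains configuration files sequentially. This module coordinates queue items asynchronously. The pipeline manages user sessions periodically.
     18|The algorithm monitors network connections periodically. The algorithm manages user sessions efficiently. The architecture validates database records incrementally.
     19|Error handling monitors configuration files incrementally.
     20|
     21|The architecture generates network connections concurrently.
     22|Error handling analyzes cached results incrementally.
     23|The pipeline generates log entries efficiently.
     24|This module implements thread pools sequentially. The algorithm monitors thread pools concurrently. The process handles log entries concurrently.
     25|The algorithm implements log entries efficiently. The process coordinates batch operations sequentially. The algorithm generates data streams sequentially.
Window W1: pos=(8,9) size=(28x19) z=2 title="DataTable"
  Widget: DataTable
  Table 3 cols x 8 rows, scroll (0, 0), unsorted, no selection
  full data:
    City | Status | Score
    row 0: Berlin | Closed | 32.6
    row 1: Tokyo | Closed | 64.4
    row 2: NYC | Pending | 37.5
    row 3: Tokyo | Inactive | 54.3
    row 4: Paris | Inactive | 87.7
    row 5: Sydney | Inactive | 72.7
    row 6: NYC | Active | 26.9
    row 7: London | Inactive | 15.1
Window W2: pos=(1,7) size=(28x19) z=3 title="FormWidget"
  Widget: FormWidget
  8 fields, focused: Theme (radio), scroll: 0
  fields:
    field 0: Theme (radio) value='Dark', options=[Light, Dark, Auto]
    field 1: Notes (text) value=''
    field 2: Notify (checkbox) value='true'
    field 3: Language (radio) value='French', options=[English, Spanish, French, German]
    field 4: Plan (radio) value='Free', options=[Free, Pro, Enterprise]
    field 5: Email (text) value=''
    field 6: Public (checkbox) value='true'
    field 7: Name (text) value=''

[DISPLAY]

                                                
                                                
                                                
━━━━━━━━━━━━━━━━━━━━━━━━━━┓                     
 FormWidget               ┃                     
──────────────────────────┨━━━━━━┓              
> Theme:      ( ) Light  (┃      ┃━━━━━━━━━━━━━━
  Notes:      [          ]┃──────┨ileViewer     
  Notify:     [x]         ┃e     ┃──────────────
  Language:   ( ) English ┃─     ┃e process gene
  Plan:       (●) Free  ( ┃      ┃e process mana
  Email:      [          ]┃      ┃              
  Public:     [x]         ┃      ┃              
  Name:       [          ]┃      ┃e pipeline gen
                          ┃      ┃e architecture
                          ┃      ┃ror handling t


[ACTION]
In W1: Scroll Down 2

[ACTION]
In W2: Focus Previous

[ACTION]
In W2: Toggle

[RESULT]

                                                
                                                
                                                
━━━━━━━━━━━━━━━━━━━━━━━━━━┓                     
 FormWidget               ┃                     
──────────────────────────┨━━━━━━┓              
  Theme:      ( ) Light  (┃      ┃━━━━━━━━━━━━━━
  Notes:      [          ]┃──────┨ileViewer     
  Notify:     [x]         ┃e     ┃──────────────
  Language:   ( ) English ┃─     ┃e process gene
  Plan:       (●) Free  ( ┃      ┃e process mana
  Email:      [          ]┃      ┃              
  Public:     [x]         ┃      ┃              
> Name:       [          ]┃      ┃e pipeline gen
                          ┃      ┃e architecture
                          ┃      ┃ror handling t


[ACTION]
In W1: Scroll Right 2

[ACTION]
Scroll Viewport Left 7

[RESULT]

                                                
                                                
                                                
 ┏━━━━━━━━━━━━━━━━━━━━━━━━━━┓                   
 ┃ FormWidget               ┃                   
 ┠──────────────────────────┨━━━━━━┓            
 ┃  Theme:      ( ) Light  (┃      ┃━━━━━━━━━━━━
 ┃  Notes:      [          ]┃──────┨ileViewer   
 ┃  Notify:     [x]         ┃e     ┃────────────
 ┃  Language:   ( ) English ┃─     ┃e process ge
 ┃  Plan:       (●) Free  ( ┃      ┃e process ma
 ┃  Email:      [          ]┃      ┃            
 ┃  Public:     [x]         ┃      ┃            
 ┃> Name:       [          ]┃      ┃e pipeline g
 ┃                          ┃      ┃e architectu
 ┃                          ┃      ┃ror handling
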